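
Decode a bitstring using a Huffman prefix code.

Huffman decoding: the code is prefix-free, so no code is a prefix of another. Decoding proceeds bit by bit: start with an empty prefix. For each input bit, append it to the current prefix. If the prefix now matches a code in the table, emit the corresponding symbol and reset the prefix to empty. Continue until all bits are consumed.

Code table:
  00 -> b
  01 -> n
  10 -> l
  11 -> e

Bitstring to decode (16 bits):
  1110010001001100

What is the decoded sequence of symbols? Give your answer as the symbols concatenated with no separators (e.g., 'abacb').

Bit 0: prefix='1' (no match yet)
Bit 1: prefix='11' -> emit 'e', reset
Bit 2: prefix='1' (no match yet)
Bit 3: prefix='10' -> emit 'l', reset
Bit 4: prefix='0' (no match yet)
Bit 5: prefix='01' -> emit 'n', reset
Bit 6: prefix='0' (no match yet)
Bit 7: prefix='00' -> emit 'b', reset
Bit 8: prefix='0' (no match yet)
Bit 9: prefix='01' -> emit 'n', reset
Bit 10: prefix='0' (no match yet)
Bit 11: prefix='00' -> emit 'b', reset
Bit 12: prefix='1' (no match yet)
Bit 13: prefix='11' -> emit 'e', reset
Bit 14: prefix='0' (no match yet)
Bit 15: prefix='00' -> emit 'b', reset

Answer: elnbnbeb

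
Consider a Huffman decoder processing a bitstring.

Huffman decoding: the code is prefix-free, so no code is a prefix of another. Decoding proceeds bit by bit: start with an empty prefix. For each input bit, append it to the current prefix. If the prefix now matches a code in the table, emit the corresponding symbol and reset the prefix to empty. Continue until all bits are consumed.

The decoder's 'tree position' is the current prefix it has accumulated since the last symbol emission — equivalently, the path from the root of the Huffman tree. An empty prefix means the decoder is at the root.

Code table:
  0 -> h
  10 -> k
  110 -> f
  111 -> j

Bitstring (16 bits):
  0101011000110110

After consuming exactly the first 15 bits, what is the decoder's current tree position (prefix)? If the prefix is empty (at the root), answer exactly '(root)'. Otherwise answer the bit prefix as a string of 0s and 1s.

Bit 0: prefix='0' -> emit 'h', reset
Bit 1: prefix='1' (no match yet)
Bit 2: prefix='10' -> emit 'k', reset
Bit 3: prefix='1' (no match yet)
Bit 4: prefix='10' -> emit 'k', reset
Bit 5: prefix='1' (no match yet)
Bit 6: prefix='11' (no match yet)
Bit 7: prefix='110' -> emit 'f', reset
Bit 8: prefix='0' -> emit 'h', reset
Bit 9: prefix='0' -> emit 'h', reset
Bit 10: prefix='1' (no match yet)
Bit 11: prefix='11' (no match yet)
Bit 12: prefix='110' -> emit 'f', reset
Bit 13: prefix='1' (no match yet)
Bit 14: prefix='11' (no match yet)

Answer: 11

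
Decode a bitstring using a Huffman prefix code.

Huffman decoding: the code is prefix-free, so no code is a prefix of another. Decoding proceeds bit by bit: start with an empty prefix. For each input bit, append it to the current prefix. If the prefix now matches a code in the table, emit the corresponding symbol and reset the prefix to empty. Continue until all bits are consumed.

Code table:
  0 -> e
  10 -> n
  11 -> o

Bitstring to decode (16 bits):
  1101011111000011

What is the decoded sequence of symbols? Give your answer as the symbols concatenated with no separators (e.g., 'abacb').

Answer: oenooneeeo

Derivation:
Bit 0: prefix='1' (no match yet)
Bit 1: prefix='11' -> emit 'o', reset
Bit 2: prefix='0' -> emit 'e', reset
Bit 3: prefix='1' (no match yet)
Bit 4: prefix='10' -> emit 'n', reset
Bit 5: prefix='1' (no match yet)
Bit 6: prefix='11' -> emit 'o', reset
Bit 7: prefix='1' (no match yet)
Bit 8: prefix='11' -> emit 'o', reset
Bit 9: prefix='1' (no match yet)
Bit 10: prefix='10' -> emit 'n', reset
Bit 11: prefix='0' -> emit 'e', reset
Bit 12: prefix='0' -> emit 'e', reset
Bit 13: prefix='0' -> emit 'e', reset
Bit 14: prefix='1' (no match yet)
Bit 15: prefix='11' -> emit 'o', reset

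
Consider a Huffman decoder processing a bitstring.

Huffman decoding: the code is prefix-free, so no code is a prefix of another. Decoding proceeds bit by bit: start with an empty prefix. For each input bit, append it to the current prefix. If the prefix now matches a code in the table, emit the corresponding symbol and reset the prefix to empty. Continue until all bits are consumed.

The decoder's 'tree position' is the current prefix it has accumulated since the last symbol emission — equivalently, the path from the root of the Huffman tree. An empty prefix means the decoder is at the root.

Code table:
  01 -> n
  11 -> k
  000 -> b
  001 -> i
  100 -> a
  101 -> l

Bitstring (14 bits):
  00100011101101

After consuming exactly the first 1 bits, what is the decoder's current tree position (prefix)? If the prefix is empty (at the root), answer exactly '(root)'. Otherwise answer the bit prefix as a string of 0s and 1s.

Bit 0: prefix='0' (no match yet)

Answer: 0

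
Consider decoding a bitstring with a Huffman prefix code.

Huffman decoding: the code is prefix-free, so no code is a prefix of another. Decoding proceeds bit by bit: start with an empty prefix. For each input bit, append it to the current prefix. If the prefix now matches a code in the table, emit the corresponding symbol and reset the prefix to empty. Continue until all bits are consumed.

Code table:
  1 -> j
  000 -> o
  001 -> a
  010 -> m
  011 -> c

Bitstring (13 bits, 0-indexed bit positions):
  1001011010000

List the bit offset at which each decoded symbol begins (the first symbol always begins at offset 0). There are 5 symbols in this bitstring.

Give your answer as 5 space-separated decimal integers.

Answer: 0 1 4 7 10

Derivation:
Bit 0: prefix='1' -> emit 'j', reset
Bit 1: prefix='0' (no match yet)
Bit 2: prefix='00' (no match yet)
Bit 3: prefix='001' -> emit 'a', reset
Bit 4: prefix='0' (no match yet)
Bit 5: prefix='01' (no match yet)
Bit 6: prefix='011' -> emit 'c', reset
Bit 7: prefix='0' (no match yet)
Bit 8: prefix='01' (no match yet)
Bit 9: prefix='010' -> emit 'm', reset
Bit 10: prefix='0' (no match yet)
Bit 11: prefix='00' (no match yet)
Bit 12: prefix='000' -> emit 'o', reset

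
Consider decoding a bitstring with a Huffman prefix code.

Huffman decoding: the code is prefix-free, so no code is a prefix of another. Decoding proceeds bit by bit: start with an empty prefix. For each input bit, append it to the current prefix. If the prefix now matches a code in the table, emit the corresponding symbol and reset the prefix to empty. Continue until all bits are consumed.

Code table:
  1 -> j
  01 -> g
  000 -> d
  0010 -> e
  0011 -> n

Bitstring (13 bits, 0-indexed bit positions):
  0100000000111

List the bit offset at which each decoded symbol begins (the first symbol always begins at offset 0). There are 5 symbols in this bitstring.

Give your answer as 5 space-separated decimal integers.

Answer: 0 2 5 8 12

Derivation:
Bit 0: prefix='0' (no match yet)
Bit 1: prefix='01' -> emit 'g', reset
Bit 2: prefix='0' (no match yet)
Bit 3: prefix='00' (no match yet)
Bit 4: prefix='000' -> emit 'd', reset
Bit 5: prefix='0' (no match yet)
Bit 6: prefix='00' (no match yet)
Bit 7: prefix='000' -> emit 'd', reset
Bit 8: prefix='0' (no match yet)
Bit 9: prefix='00' (no match yet)
Bit 10: prefix='001' (no match yet)
Bit 11: prefix='0011' -> emit 'n', reset
Bit 12: prefix='1' -> emit 'j', reset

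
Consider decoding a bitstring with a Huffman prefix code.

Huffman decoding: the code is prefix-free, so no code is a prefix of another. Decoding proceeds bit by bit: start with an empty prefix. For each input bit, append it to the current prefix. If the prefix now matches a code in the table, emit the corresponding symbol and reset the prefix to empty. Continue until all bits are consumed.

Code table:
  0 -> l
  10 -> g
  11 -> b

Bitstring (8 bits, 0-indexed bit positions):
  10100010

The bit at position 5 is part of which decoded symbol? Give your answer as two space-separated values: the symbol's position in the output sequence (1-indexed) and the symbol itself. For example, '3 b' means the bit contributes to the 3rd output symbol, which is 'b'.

Answer: 4 l

Derivation:
Bit 0: prefix='1' (no match yet)
Bit 1: prefix='10' -> emit 'g', reset
Bit 2: prefix='1' (no match yet)
Bit 3: prefix='10' -> emit 'g', reset
Bit 4: prefix='0' -> emit 'l', reset
Bit 5: prefix='0' -> emit 'l', reset
Bit 6: prefix='1' (no match yet)
Bit 7: prefix='10' -> emit 'g', reset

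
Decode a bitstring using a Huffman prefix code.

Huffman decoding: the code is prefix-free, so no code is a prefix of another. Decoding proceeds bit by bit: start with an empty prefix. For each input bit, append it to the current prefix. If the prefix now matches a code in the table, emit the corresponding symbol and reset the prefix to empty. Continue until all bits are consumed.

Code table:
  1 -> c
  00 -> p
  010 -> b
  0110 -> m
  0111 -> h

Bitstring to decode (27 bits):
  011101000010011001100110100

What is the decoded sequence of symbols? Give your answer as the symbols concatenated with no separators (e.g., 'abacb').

Bit 0: prefix='0' (no match yet)
Bit 1: prefix='01' (no match yet)
Bit 2: prefix='011' (no match yet)
Bit 3: prefix='0111' -> emit 'h', reset
Bit 4: prefix='0' (no match yet)
Bit 5: prefix='01' (no match yet)
Bit 6: prefix='010' -> emit 'b', reset
Bit 7: prefix='0' (no match yet)
Bit 8: prefix='00' -> emit 'p', reset
Bit 9: prefix='0' (no match yet)
Bit 10: prefix='01' (no match yet)
Bit 11: prefix='010' -> emit 'b', reset
Bit 12: prefix='0' (no match yet)
Bit 13: prefix='01' (no match yet)
Bit 14: prefix='011' (no match yet)
Bit 15: prefix='0110' -> emit 'm', reset
Bit 16: prefix='0' (no match yet)
Bit 17: prefix='01' (no match yet)
Bit 18: prefix='011' (no match yet)
Bit 19: prefix='0110' -> emit 'm', reset
Bit 20: prefix='0' (no match yet)
Bit 21: prefix='01' (no match yet)
Bit 22: prefix='011' (no match yet)
Bit 23: prefix='0110' -> emit 'm', reset
Bit 24: prefix='1' -> emit 'c', reset
Bit 25: prefix='0' (no match yet)
Bit 26: prefix='00' -> emit 'p', reset

Answer: hbpbmmmcp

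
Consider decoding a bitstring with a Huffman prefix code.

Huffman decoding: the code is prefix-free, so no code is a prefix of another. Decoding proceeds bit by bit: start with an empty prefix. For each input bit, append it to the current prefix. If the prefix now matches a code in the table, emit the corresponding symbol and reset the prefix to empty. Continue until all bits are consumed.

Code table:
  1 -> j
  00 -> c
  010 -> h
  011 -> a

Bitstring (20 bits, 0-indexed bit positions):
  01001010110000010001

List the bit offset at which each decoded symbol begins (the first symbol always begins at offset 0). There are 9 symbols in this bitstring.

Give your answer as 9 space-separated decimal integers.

Bit 0: prefix='0' (no match yet)
Bit 1: prefix='01' (no match yet)
Bit 2: prefix='010' -> emit 'h', reset
Bit 3: prefix='0' (no match yet)
Bit 4: prefix='01' (no match yet)
Bit 5: prefix='010' -> emit 'h', reset
Bit 6: prefix='1' -> emit 'j', reset
Bit 7: prefix='0' (no match yet)
Bit 8: prefix='01' (no match yet)
Bit 9: prefix='011' -> emit 'a', reset
Bit 10: prefix='0' (no match yet)
Bit 11: prefix='00' -> emit 'c', reset
Bit 12: prefix='0' (no match yet)
Bit 13: prefix='00' -> emit 'c', reset
Bit 14: prefix='0' (no match yet)
Bit 15: prefix='01' (no match yet)
Bit 16: prefix='010' -> emit 'h', reset
Bit 17: prefix='0' (no match yet)
Bit 18: prefix='00' -> emit 'c', reset
Bit 19: prefix='1' -> emit 'j', reset

Answer: 0 3 6 7 10 12 14 17 19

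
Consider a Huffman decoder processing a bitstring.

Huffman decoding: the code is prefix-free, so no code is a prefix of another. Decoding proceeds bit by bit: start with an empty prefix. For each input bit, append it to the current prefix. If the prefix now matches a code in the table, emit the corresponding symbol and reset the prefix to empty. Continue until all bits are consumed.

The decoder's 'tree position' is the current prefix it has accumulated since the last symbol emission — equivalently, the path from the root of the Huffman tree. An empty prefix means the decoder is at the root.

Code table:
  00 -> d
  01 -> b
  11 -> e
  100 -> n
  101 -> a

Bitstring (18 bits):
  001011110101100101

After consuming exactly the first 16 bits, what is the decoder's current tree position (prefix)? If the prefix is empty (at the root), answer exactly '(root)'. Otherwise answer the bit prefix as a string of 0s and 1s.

Bit 0: prefix='0' (no match yet)
Bit 1: prefix='00' -> emit 'd', reset
Bit 2: prefix='1' (no match yet)
Bit 3: prefix='10' (no match yet)
Bit 4: prefix='101' -> emit 'a', reset
Bit 5: prefix='1' (no match yet)
Bit 6: prefix='11' -> emit 'e', reset
Bit 7: prefix='1' (no match yet)
Bit 8: prefix='10' (no match yet)
Bit 9: prefix='101' -> emit 'a', reset
Bit 10: prefix='0' (no match yet)
Bit 11: prefix='01' -> emit 'b', reset
Bit 12: prefix='1' (no match yet)
Bit 13: prefix='10' (no match yet)
Bit 14: prefix='100' -> emit 'n', reset
Bit 15: prefix='1' (no match yet)

Answer: 1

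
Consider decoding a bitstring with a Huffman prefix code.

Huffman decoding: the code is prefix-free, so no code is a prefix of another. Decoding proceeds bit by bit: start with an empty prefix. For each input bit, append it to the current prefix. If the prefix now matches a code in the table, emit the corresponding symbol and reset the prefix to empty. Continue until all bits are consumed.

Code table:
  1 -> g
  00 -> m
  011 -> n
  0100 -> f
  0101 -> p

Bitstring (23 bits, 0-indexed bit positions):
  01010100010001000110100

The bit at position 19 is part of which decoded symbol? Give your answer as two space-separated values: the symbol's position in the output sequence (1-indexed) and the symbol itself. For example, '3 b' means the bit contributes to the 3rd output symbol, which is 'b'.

Bit 0: prefix='0' (no match yet)
Bit 1: prefix='01' (no match yet)
Bit 2: prefix='010' (no match yet)
Bit 3: prefix='0101' -> emit 'p', reset
Bit 4: prefix='0' (no match yet)
Bit 5: prefix='01' (no match yet)
Bit 6: prefix='010' (no match yet)
Bit 7: prefix='0100' -> emit 'f', reset
Bit 8: prefix='0' (no match yet)
Bit 9: prefix='01' (no match yet)
Bit 10: prefix='010' (no match yet)
Bit 11: prefix='0100' -> emit 'f', reset
Bit 12: prefix='0' (no match yet)
Bit 13: prefix='01' (no match yet)
Bit 14: prefix='010' (no match yet)
Bit 15: prefix='0100' -> emit 'f', reset
Bit 16: prefix='0' (no match yet)
Bit 17: prefix='01' (no match yet)
Bit 18: prefix='011' -> emit 'n', reset
Bit 19: prefix='0' (no match yet)
Bit 20: prefix='01' (no match yet)
Bit 21: prefix='010' (no match yet)
Bit 22: prefix='0100' -> emit 'f', reset

Answer: 6 f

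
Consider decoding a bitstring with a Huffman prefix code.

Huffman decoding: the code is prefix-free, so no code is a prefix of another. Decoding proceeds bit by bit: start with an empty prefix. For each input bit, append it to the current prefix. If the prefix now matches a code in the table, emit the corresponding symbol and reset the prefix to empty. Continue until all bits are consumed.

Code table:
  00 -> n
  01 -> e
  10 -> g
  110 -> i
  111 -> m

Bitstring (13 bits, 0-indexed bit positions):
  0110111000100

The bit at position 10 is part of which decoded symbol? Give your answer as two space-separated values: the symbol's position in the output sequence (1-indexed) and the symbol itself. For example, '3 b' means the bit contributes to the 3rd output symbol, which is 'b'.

Answer: 5 e

Derivation:
Bit 0: prefix='0' (no match yet)
Bit 1: prefix='01' -> emit 'e', reset
Bit 2: prefix='1' (no match yet)
Bit 3: prefix='10' -> emit 'g', reset
Bit 4: prefix='1' (no match yet)
Bit 5: prefix='11' (no match yet)
Bit 6: prefix='111' -> emit 'm', reset
Bit 7: prefix='0' (no match yet)
Bit 8: prefix='00' -> emit 'n', reset
Bit 9: prefix='0' (no match yet)
Bit 10: prefix='01' -> emit 'e', reset
Bit 11: prefix='0' (no match yet)
Bit 12: prefix='00' -> emit 'n', reset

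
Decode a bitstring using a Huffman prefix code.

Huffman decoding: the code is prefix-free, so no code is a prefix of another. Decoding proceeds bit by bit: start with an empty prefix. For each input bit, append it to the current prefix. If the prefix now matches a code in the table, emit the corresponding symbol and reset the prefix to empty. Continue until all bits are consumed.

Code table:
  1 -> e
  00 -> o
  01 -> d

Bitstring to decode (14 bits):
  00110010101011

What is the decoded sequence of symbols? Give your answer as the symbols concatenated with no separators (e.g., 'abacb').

Answer: oeeoeddde

Derivation:
Bit 0: prefix='0' (no match yet)
Bit 1: prefix='00' -> emit 'o', reset
Bit 2: prefix='1' -> emit 'e', reset
Bit 3: prefix='1' -> emit 'e', reset
Bit 4: prefix='0' (no match yet)
Bit 5: prefix='00' -> emit 'o', reset
Bit 6: prefix='1' -> emit 'e', reset
Bit 7: prefix='0' (no match yet)
Bit 8: prefix='01' -> emit 'd', reset
Bit 9: prefix='0' (no match yet)
Bit 10: prefix='01' -> emit 'd', reset
Bit 11: prefix='0' (no match yet)
Bit 12: prefix='01' -> emit 'd', reset
Bit 13: prefix='1' -> emit 'e', reset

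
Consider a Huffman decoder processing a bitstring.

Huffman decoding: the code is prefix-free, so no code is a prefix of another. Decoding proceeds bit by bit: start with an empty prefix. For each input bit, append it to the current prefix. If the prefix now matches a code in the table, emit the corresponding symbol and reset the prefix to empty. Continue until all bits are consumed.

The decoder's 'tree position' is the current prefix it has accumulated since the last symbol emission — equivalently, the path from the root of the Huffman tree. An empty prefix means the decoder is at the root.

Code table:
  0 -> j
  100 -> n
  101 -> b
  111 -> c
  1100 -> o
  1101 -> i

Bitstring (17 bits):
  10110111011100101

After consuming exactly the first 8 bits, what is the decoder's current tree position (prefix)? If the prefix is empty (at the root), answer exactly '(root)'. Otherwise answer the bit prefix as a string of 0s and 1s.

Bit 0: prefix='1' (no match yet)
Bit 1: prefix='10' (no match yet)
Bit 2: prefix='101' -> emit 'b', reset
Bit 3: prefix='1' (no match yet)
Bit 4: prefix='10' (no match yet)
Bit 5: prefix='101' -> emit 'b', reset
Bit 6: prefix='1' (no match yet)
Bit 7: prefix='11' (no match yet)

Answer: 11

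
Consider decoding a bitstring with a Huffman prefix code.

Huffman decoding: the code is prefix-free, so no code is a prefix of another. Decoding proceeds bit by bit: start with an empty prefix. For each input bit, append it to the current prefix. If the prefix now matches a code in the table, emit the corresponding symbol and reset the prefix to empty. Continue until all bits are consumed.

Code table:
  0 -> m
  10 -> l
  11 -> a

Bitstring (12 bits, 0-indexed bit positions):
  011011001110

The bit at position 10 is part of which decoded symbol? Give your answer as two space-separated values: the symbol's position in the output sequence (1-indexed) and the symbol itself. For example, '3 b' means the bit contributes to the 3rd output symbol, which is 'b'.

Bit 0: prefix='0' -> emit 'm', reset
Bit 1: prefix='1' (no match yet)
Bit 2: prefix='11' -> emit 'a', reset
Bit 3: prefix='0' -> emit 'm', reset
Bit 4: prefix='1' (no match yet)
Bit 5: prefix='11' -> emit 'a', reset
Bit 6: prefix='0' -> emit 'm', reset
Bit 7: prefix='0' -> emit 'm', reset
Bit 8: prefix='1' (no match yet)
Bit 9: prefix='11' -> emit 'a', reset
Bit 10: prefix='1' (no match yet)
Bit 11: prefix='10' -> emit 'l', reset

Answer: 8 l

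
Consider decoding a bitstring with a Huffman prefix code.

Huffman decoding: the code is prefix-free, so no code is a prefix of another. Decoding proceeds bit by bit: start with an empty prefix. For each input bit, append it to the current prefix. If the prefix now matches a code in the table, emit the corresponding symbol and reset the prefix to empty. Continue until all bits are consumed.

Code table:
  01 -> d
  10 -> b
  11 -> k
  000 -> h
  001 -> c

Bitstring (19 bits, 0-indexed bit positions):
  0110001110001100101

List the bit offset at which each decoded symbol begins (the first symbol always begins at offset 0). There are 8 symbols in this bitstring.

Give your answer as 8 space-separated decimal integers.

Answer: 0 2 4 7 9 12 14 17

Derivation:
Bit 0: prefix='0' (no match yet)
Bit 1: prefix='01' -> emit 'd', reset
Bit 2: prefix='1' (no match yet)
Bit 3: prefix='10' -> emit 'b', reset
Bit 4: prefix='0' (no match yet)
Bit 5: prefix='00' (no match yet)
Bit 6: prefix='001' -> emit 'c', reset
Bit 7: prefix='1' (no match yet)
Bit 8: prefix='11' -> emit 'k', reset
Bit 9: prefix='0' (no match yet)
Bit 10: prefix='00' (no match yet)
Bit 11: prefix='000' -> emit 'h', reset
Bit 12: prefix='1' (no match yet)
Bit 13: prefix='11' -> emit 'k', reset
Bit 14: prefix='0' (no match yet)
Bit 15: prefix='00' (no match yet)
Bit 16: prefix='001' -> emit 'c', reset
Bit 17: prefix='0' (no match yet)
Bit 18: prefix='01' -> emit 'd', reset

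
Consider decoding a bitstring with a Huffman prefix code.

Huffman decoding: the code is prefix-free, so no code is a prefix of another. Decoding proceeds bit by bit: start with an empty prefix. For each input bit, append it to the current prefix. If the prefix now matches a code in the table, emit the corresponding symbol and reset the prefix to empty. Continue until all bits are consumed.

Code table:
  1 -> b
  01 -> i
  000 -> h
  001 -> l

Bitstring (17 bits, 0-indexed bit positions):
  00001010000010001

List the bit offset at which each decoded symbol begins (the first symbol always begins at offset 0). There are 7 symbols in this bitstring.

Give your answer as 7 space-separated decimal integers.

Bit 0: prefix='0' (no match yet)
Bit 1: prefix='00' (no match yet)
Bit 2: prefix='000' -> emit 'h', reset
Bit 3: prefix='0' (no match yet)
Bit 4: prefix='01' -> emit 'i', reset
Bit 5: prefix='0' (no match yet)
Bit 6: prefix='01' -> emit 'i', reset
Bit 7: prefix='0' (no match yet)
Bit 8: prefix='00' (no match yet)
Bit 9: prefix='000' -> emit 'h', reset
Bit 10: prefix='0' (no match yet)
Bit 11: prefix='00' (no match yet)
Bit 12: prefix='001' -> emit 'l', reset
Bit 13: prefix='0' (no match yet)
Bit 14: prefix='00' (no match yet)
Bit 15: prefix='000' -> emit 'h', reset
Bit 16: prefix='1' -> emit 'b', reset

Answer: 0 3 5 7 10 13 16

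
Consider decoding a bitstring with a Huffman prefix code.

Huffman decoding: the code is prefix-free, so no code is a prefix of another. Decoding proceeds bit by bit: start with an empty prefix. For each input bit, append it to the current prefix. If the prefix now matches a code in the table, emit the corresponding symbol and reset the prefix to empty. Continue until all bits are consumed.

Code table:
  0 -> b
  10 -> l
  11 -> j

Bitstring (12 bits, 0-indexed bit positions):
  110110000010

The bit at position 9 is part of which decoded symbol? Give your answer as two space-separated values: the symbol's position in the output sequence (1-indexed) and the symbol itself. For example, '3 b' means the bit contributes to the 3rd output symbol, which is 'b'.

Bit 0: prefix='1' (no match yet)
Bit 1: prefix='11' -> emit 'j', reset
Bit 2: prefix='0' -> emit 'b', reset
Bit 3: prefix='1' (no match yet)
Bit 4: prefix='11' -> emit 'j', reset
Bit 5: prefix='0' -> emit 'b', reset
Bit 6: prefix='0' -> emit 'b', reset
Bit 7: prefix='0' -> emit 'b', reset
Bit 8: prefix='0' -> emit 'b', reset
Bit 9: prefix='0' -> emit 'b', reset
Bit 10: prefix='1' (no match yet)
Bit 11: prefix='10' -> emit 'l', reset

Answer: 8 b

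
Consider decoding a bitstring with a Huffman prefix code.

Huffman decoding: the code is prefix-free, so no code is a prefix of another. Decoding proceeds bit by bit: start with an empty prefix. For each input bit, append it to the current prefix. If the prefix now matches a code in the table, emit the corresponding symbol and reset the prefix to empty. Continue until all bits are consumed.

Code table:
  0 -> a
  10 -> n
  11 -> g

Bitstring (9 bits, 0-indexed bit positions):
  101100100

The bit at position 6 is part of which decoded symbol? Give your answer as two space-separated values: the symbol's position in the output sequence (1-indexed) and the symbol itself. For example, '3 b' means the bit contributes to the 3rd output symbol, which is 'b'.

Answer: 5 n

Derivation:
Bit 0: prefix='1' (no match yet)
Bit 1: prefix='10' -> emit 'n', reset
Bit 2: prefix='1' (no match yet)
Bit 3: prefix='11' -> emit 'g', reset
Bit 4: prefix='0' -> emit 'a', reset
Bit 5: prefix='0' -> emit 'a', reset
Bit 6: prefix='1' (no match yet)
Bit 7: prefix='10' -> emit 'n', reset
Bit 8: prefix='0' -> emit 'a', reset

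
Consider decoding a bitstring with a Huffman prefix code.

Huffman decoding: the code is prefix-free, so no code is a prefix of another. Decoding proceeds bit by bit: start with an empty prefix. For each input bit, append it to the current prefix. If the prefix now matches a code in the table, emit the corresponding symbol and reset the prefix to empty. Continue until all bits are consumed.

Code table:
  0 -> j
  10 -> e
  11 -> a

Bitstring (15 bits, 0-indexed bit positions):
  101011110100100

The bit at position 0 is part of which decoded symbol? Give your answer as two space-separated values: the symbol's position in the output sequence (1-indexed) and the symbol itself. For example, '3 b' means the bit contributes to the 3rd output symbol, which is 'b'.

Bit 0: prefix='1' (no match yet)
Bit 1: prefix='10' -> emit 'e', reset
Bit 2: prefix='1' (no match yet)
Bit 3: prefix='10' -> emit 'e', reset
Bit 4: prefix='1' (no match yet)

Answer: 1 e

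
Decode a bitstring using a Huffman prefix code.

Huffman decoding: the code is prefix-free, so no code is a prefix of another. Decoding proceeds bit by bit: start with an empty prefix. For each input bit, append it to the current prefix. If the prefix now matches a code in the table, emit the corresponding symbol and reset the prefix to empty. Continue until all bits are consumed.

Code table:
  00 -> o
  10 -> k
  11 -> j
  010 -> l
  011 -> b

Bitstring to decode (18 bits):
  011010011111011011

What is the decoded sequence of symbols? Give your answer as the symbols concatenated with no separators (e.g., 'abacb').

Answer: blbjkjb

Derivation:
Bit 0: prefix='0' (no match yet)
Bit 1: prefix='01' (no match yet)
Bit 2: prefix='011' -> emit 'b', reset
Bit 3: prefix='0' (no match yet)
Bit 4: prefix='01' (no match yet)
Bit 5: prefix='010' -> emit 'l', reset
Bit 6: prefix='0' (no match yet)
Bit 7: prefix='01' (no match yet)
Bit 8: prefix='011' -> emit 'b', reset
Bit 9: prefix='1' (no match yet)
Bit 10: prefix='11' -> emit 'j', reset
Bit 11: prefix='1' (no match yet)
Bit 12: prefix='10' -> emit 'k', reset
Bit 13: prefix='1' (no match yet)
Bit 14: prefix='11' -> emit 'j', reset
Bit 15: prefix='0' (no match yet)
Bit 16: prefix='01' (no match yet)
Bit 17: prefix='011' -> emit 'b', reset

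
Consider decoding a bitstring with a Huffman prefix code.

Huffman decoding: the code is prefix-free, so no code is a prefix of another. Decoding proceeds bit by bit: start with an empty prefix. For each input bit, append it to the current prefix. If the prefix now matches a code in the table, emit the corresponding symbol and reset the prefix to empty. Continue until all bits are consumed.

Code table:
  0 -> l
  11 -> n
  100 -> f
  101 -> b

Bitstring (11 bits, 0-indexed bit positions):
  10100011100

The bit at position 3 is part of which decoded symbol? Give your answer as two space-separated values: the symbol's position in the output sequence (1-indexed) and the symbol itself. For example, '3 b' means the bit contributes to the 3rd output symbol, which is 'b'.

Answer: 2 l

Derivation:
Bit 0: prefix='1' (no match yet)
Bit 1: prefix='10' (no match yet)
Bit 2: prefix='101' -> emit 'b', reset
Bit 3: prefix='0' -> emit 'l', reset
Bit 4: prefix='0' -> emit 'l', reset
Bit 5: prefix='0' -> emit 'l', reset
Bit 6: prefix='1' (no match yet)
Bit 7: prefix='11' -> emit 'n', reset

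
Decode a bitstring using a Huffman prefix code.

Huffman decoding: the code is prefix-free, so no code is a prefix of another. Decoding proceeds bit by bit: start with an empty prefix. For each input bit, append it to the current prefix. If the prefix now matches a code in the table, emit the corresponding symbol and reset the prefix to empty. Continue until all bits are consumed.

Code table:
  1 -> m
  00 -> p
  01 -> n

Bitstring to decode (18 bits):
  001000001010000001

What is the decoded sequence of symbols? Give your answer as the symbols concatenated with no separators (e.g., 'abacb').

Answer: pmppnnpppm

Derivation:
Bit 0: prefix='0' (no match yet)
Bit 1: prefix='00' -> emit 'p', reset
Bit 2: prefix='1' -> emit 'm', reset
Bit 3: prefix='0' (no match yet)
Bit 4: prefix='00' -> emit 'p', reset
Bit 5: prefix='0' (no match yet)
Bit 6: prefix='00' -> emit 'p', reset
Bit 7: prefix='0' (no match yet)
Bit 8: prefix='01' -> emit 'n', reset
Bit 9: prefix='0' (no match yet)
Bit 10: prefix='01' -> emit 'n', reset
Bit 11: prefix='0' (no match yet)
Bit 12: prefix='00' -> emit 'p', reset
Bit 13: prefix='0' (no match yet)
Bit 14: prefix='00' -> emit 'p', reset
Bit 15: prefix='0' (no match yet)
Bit 16: prefix='00' -> emit 'p', reset
Bit 17: prefix='1' -> emit 'm', reset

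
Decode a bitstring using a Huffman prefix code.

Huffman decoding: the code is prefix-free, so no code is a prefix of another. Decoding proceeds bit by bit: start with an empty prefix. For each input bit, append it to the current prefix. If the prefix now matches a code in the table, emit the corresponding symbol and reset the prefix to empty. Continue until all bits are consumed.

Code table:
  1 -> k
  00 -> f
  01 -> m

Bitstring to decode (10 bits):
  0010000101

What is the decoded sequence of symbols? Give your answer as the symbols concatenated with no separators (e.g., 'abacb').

Bit 0: prefix='0' (no match yet)
Bit 1: prefix='00' -> emit 'f', reset
Bit 2: prefix='1' -> emit 'k', reset
Bit 3: prefix='0' (no match yet)
Bit 4: prefix='00' -> emit 'f', reset
Bit 5: prefix='0' (no match yet)
Bit 6: prefix='00' -> emit 'f', reset
Bit 7: prefix='1' -> emit 'k', reset
Bit 8: prefix='0' (no match yet)
Bit 9: prefix='01' -> emit 'm', reset

Answer: fkffkm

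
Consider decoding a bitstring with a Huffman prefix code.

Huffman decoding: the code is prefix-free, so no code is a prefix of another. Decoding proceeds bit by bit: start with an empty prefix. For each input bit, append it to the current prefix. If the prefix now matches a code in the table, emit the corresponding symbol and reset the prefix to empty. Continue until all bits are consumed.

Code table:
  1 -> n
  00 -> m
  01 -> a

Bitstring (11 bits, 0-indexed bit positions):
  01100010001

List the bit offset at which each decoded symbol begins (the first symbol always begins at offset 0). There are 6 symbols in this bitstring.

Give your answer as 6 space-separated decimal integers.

Bit 0: prefix='0' (no match yet)
Bit 1: prefix='01' -> emit 'a', reset
Bit 2: prefix='1' -> emit 'n', reset
Bit 3: prefix='0' (no match yet)
Bit 4: prefix='00' -> emit 'm', reset
Bit 5: prefix='0' (no match yet)
Bit 6: prefix='01' -> emit 'a', reset
Bit 7: prefix='0' (no match yet)
Bit 8: prefix='00' -> emit 'm', reset
Bit 9: prefix='0' (no match yet)
Bit 10: prefix='01' -> emit 'a', reset

Answer: 0 2 3 5 7 9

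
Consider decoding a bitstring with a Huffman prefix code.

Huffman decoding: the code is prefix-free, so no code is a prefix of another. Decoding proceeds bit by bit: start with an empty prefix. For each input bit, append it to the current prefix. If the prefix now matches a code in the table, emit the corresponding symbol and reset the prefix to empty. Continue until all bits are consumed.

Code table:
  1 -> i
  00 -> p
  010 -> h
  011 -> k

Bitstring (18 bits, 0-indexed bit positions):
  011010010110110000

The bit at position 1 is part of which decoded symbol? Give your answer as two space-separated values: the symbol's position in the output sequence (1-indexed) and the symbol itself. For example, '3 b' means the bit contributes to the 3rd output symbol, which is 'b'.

Answer: 1 k

Derivation:
Bit 0: prefix='0' (no match yet)
Bit 1: prefix='01' (no match yet)
Bit 2: prefix='011' -> emit 'k', reset
Bit 3: prefix='0' (no match yet)
Bit 4: prefix='01' (no match yet)
Bit 5: prefix='010' -> emit 'h', reset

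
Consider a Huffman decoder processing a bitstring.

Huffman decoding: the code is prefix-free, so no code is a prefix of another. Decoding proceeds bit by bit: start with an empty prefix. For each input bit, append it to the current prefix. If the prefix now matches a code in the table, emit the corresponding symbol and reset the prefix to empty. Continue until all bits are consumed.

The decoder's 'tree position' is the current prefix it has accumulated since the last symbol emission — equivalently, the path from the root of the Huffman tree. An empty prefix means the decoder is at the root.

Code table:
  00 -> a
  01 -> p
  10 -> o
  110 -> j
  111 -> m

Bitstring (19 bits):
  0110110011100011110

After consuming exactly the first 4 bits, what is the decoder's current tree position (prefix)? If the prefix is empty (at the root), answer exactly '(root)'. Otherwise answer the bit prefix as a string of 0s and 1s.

Answer: (root)

Derivation:
Bit 0: prefix='0' (no match yet)
Bit 1: prefix='01' -> emit 'p', reset
Bit 2: prefix='1' (no match yet)
Bit 3: prefix='10' -> emit 'o', reset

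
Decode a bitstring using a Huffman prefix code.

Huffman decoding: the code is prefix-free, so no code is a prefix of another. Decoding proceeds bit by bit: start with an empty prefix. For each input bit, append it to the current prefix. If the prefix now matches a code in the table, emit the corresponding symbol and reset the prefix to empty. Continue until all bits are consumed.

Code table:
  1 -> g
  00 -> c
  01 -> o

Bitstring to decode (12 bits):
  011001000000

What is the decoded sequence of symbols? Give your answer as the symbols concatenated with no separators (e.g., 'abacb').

Bit 0: prefix='0' (no match yet)
Bit 1: prefix='01' -> emit 'o', reset
Bit 2: prefix='1' -> emit 'g', reset
Bit 3: prefix='0' (no match yet)
Bit 4: prefix='00' -> emit 'c', reset
Bit 5: prefix='1' -> emit 'g', reset
Bit 6: prefix='0' (no match yet)
Bit 7: prefix='00' -> emit 'c', reset
Bit 8: prefix='0' (no match yet)
Bit 9: prefix='00' -> emit 'c', reset
Bit 10: prefix='0' (no match yet)
Bit 11: prefix='00' -> emit 'c', reset

Answer: ogcgccc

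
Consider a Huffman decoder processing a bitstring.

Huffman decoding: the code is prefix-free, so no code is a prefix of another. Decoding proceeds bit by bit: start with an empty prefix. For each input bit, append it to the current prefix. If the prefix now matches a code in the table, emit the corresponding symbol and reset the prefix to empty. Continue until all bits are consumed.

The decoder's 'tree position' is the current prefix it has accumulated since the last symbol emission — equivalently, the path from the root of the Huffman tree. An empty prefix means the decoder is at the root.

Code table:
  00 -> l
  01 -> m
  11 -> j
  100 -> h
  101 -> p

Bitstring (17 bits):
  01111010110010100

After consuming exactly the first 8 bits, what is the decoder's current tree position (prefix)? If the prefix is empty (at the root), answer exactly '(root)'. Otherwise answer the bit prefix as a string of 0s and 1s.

Bit 0: prefix='0' (no match yet)
Bit 1: prefix='01' -> emit 'm', reset
Bit 2: prefix='1' (no match yet)
Bit 3: prefix='11' -> emit 'j', reset
Bit 4: prefix='1' (no match yet)
Bit 5: prefix='10' (no match yet)
Bit 6: prefix='101' -> emit 'p', reset
Bit 7: prefix='0' (no match yet)

Answer: 0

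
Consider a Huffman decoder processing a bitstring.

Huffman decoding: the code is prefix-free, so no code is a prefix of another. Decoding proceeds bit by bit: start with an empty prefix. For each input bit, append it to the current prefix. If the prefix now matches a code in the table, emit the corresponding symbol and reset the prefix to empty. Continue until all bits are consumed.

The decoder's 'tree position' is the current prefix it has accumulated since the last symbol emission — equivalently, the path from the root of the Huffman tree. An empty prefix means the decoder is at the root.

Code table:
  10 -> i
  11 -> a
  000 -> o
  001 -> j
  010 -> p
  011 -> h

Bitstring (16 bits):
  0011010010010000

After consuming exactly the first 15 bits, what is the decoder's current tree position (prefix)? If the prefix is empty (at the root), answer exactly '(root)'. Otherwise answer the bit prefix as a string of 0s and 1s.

Bit 0: prefix='0' (no match yet)
Bit 1: prefix='00' (no match yet)
Bit 2: prefix='001' -> emit 'j', reset
Bit 3: prefix='1' (no match yet)
Bit 4: prefix='10' -> emit 'i', reset
Bit 5: prefix='1' (no match yet)
Bit 6: prefix='10' -> emit 'i', reset
Bit 7: prefix='0' (no match yet)
Bit 8: prefix='01' (no match yet)
Bit 9: prefix='010' -> emit 'p', reset
Bit 10: prefix='0' (no match yet)
Bit 11: prefix='01' (no match yet)
Bit 12: prefix='010' -> emit 'p', reset
Bit 13: prefix='0' (no match yet)
Bit 14: prefix='00' (no match yet)

Answer: 00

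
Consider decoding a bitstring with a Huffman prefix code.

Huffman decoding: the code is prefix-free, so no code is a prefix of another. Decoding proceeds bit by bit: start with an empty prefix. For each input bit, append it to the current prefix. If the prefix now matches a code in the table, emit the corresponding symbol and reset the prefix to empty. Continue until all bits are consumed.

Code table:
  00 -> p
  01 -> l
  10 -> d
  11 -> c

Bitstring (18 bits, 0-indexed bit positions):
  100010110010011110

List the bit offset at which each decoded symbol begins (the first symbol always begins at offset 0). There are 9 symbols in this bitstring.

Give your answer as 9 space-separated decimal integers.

Answer: 0 2 4 6 8 10 12 14 16

Derivation:
Bit 0: prefix='1' (no match yet)
Bit 1: prefix='10' -> emit 'd', reset
Bit 2: prefix='0' (no match yet)
Bit 3: prefix='00' -> emit 'p', reset
Bit 4: prefix='1' (no match yet)
Bit 5: prefix='10' -> emit 'd', reset
Bit 6: prefix='1' (no match yet)
Bit 7: prefix='11' -> emit 'c', reset
Bit 8: prefix='0' (no match yet)
Bit 9: prefix='00' -> emit 'p', reset
Bit 10: prefix='1' (no match yet)
Bit 11: prefix='10' -> emit 'd', reset
Bit 12: prefix='0' (no match yet)
Bit 13: prefix='01' -> emit 'l', reset
Bit 14: prefix='1' (no match yet)
Bit 15: prefix='11' -> emit 'c', reset
Bit 16: prefix='1' (no match yet)
Bit 17: prefix='10' -> emit 'd', reset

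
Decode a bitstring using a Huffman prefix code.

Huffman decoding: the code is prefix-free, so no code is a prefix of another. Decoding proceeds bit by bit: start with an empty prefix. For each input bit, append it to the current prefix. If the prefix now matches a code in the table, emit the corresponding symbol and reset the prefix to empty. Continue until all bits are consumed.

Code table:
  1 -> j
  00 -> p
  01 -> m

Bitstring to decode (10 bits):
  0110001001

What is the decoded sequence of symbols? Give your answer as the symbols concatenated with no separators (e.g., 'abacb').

Bit 0: prefix='0' (no match yet)
Bit 1: prefix='01' -> emit 'm', reset
Bit 2: prefix='1' -> emit 'j', reset
Bit 3: prefix='0' (no match yet)
Bit 4: prefix='00' -> emit 'p', reset
Bit 5: prefix='0' (no match yet)
Bit 6: prefix='01' -> emit 'm', reset
Bit 7: prefix='0' (no match yet)
Bit 8: prefix='00' -> emit 'p', reset
Bit 9: prefix='1' -> emit 'j', reset

Answer: mjpmpj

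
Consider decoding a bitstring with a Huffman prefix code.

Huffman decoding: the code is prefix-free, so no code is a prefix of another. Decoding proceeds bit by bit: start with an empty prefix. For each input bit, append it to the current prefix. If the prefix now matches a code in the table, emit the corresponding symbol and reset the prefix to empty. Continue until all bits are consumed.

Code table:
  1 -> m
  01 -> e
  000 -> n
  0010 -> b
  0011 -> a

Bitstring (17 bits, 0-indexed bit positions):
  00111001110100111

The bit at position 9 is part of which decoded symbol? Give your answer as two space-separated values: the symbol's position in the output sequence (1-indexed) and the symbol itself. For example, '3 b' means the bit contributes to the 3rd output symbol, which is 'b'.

Bit 0: prefix='0' (no match yet)
Bit 1: prefix='00' (no match yet)
Bit 2: prefix='001' (no match yet)
Bit 3: prefix='0011' -> emit 'a', reset
Bit 4: prefix='1' -> emit 'm', reset
Bit 5: prefix='0' (no match yet)
Bit 6: prefix='00' (no match yet)
Bit 7: prefix='001' (no match yet)
Bit 8: prefix='0011' -> emit 'a', reset
Bit 9: prefix='1' -> emit 'm', reset
Bit 10: prefix='0' (no match yet)
Bit 11: prefix='01' -> emit 'e', reset
Bit 12: prefix='0' (no match yet)
Bit 13: prefix='00' (no match yet)

Answer: 4 m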